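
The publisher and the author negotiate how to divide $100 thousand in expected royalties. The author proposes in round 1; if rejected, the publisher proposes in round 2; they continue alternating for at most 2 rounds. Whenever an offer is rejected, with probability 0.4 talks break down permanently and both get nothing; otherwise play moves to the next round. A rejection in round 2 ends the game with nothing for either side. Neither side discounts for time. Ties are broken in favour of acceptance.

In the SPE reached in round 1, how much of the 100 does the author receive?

40

By backward induction:
Round 2 (the publisher proposes): rejection yields 0 for the author; the publisher offers 0 and keeps 100.
Round 1 (the author proposes): rejecting gives the publisher an expected 0.6 × 100 = 60, so the author offers 60, keeping 40.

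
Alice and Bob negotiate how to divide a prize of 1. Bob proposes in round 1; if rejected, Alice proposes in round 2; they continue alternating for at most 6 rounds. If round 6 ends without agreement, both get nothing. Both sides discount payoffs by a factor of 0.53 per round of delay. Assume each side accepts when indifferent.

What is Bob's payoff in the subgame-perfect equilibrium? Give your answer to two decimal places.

Round 6 (Alice proposes): rejection yields 0 for Bob; Alice offers 0 and keeps 1.
Round 5 (Bob proposes): Alice can get 1 next round, worth 0.53 × 1 = 0.53 now. Bob offers 0.53 and keeps 1 − 0.53 = 0.47.
Round 4 (Alice proposes): Bob can get 0.47 next round, worth 0.53 × 0.47 = 0.2491 now, so Alice offers 0.2491, keeping 0.7509.
Round 3 (Bob proposes): Alice can get 0.7509 next round, worth 0.53 × 0.7509 = 0.397977 now, so Bob offers 0.397977, keeping 0.602023.
Round 2 (Alice proposes): Bob can get 0.602023 next round, worth 0.53 × 0.602023 = 0.31907219 now; Alice offers that and keeps 0.68092781.
Round 1 (Bob proposes): Alice can get 0.68092781 next round, worth 0.53 × 0.68092781 = 0.3608917393 now. Bob offers 0.3608917393 and keeps 1 − 0.3608917393 = 0.6391082607.

0.64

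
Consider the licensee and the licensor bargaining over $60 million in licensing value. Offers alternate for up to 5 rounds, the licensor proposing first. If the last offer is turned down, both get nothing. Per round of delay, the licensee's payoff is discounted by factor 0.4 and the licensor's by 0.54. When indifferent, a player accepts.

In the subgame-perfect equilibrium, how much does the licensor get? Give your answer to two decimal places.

Round 5 (the licensor proposes): the licensee will accept anything ≥ 0, so the licensor offers 0 and keeps 60.
Round 4 (the licensee proposes): the licensor can get 60 next round, worth 0.54 × 60 = 32.4 now. The licensee offers 32.4 and keeps 60 − 32.4 = 27.6.
Round 3 (the licensor proposes): the licensee can get 27.6 next round, worth 0.4 × 27.6 = 11.04 now, so the licensor offers 11.04, keeping 48.96.
Round 2 (the licensee proposes): the licensor can get 48.96 next round, worth 0.54 × 48.96 = 26.4384 now, so the licensee offers 26.4384, keeping 33.5616.
Round 1 (the licensor proposes): the licensee can get 33.5616 next round, worth 0.4 × 33.5616 = 13.42464 now. The licensor offers 13.42464 and keeps 60 − 13.42464 = 46.57536.

46.58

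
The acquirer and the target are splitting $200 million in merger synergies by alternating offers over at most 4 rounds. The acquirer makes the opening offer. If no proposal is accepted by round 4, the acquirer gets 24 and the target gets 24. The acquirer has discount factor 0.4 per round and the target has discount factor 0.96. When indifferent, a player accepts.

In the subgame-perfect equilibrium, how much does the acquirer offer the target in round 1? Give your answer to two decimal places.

180.08

By backward induction:
Round 4 (the target proposes): the acquirer gets 24 if talks fail, so the target offers 24 and keeps 176.
Round 3 (the acquirer proposes): the target can get 176 next round, worth 0.96 × 176 = 168.96 now; the acquirer offers that and keeps 31.04.
Round 2 (the target proposes): the acquirer can get 31.04 next round, worth 0.4 × 31.04 = 12.416 now. The target offers 12.416 and keeps 200 − 12.416 = 187.584.
Round 1 (the acquirer proposes): the target can get 187.584 next round, worth 0.96 × 187.584 = 180.08064 now; the acquirer offers that and keeps 19.91936.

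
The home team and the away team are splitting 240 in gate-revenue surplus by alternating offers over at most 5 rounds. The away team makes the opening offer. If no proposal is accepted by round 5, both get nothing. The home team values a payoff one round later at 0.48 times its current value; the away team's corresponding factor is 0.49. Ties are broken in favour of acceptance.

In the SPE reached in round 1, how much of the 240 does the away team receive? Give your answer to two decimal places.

167.43

Round 5 (the away team proposes): rejection yields 0 for the home team; the away team offers 0 and keeps 240.
Round 4 (the home team proposes): the away team can get 240 next round, worth 0.49 × 240 = 117.6 now; the home team offers that and keeps 122.4.
Round 3 (the away team proposes): the home team can get 122.4 next round, worth 0.48 × 122.4 = 58.752 now; the away team offers that and keeps 181.248.
Round 2 (the home team proposes): the away team can get 181.248 next round, worth 0.49 × 181.248 = 88.81152 now. The home team offers 88.81152 and keeps 240 − 88.81152 = 151.18848.
Round 1 (the away team proposes): the home team can get 151.18848 next round, worth 0.48 × 151.18848 = 72.5704704 now, so the away team offers 72.5704704, keeping 167.4295296.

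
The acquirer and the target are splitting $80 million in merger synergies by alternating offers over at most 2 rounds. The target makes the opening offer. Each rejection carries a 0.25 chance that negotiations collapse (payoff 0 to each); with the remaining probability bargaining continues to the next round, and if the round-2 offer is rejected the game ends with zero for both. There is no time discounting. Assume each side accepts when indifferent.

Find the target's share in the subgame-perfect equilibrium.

20

Round 2 (the acquirer proposes): rejection yields 0 for the target; the acquirer offers 0 and keeps 80.
Round 1 (the target proposes): rejecting gives the acquirer an expected 0.75 × 80 = 60. The target offers 60 and keeps 80 − 60 = 20.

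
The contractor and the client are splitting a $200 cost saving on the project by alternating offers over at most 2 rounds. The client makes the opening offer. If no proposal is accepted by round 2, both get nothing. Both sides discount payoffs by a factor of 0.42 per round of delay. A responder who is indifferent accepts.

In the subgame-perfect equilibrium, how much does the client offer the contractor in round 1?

Solve by backward induction from round 2.
Round 2 (the contractor proposes): the client will accept anything ≥ 0, so the contractor offers 0 and keeps 200.
Round 1 (the client proposes): the contractor can get 200 next round, worth 0.42 × 200 = 84 now, so the client offers 84, keeping 116.

84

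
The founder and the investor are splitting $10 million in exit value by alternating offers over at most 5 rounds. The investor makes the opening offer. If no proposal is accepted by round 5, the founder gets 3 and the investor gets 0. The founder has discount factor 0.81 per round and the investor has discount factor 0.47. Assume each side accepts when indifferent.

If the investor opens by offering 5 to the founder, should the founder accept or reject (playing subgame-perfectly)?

Reject

Work out the founder's continuation value if the offer is rejected.
Round 5 (the investor proposes): the founder gets 3 if talks fail, so the investor offers 3 and keeps 7.
Round 4 (the founder proposes): the investor can get 7 next round, worth 0.47 × 7 = 3.29 now, so the founder offers 3.29, keeping 6.71.
Round 3 (the investor proposes): the founder can get 6.71 next round, worth 0.81 × 6.71 = 5.4351 now. The investor offers 5.4351 and keeps 10 − 5.4351 = 4.5649.
Round 2 (the founder proposes): the investor can get 4.5649 next round, worth 0.47 × 4.5649 = 2.145503 now; the founder offers that and keeps 7.854497.
So by rejecting in round 1, the founder gets 7.854497 next round, worth 0.81 × 7.854497 = 6.36214257 now.
Offer 5 < 6.36214257, so the founder rejects.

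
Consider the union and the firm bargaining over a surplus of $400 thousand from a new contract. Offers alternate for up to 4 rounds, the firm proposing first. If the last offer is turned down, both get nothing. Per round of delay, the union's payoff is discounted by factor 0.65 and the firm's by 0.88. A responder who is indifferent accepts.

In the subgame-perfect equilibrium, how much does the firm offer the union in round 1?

Round 4 (the union proposes): rejection yields 0 for the firm; the union offers 0 and keeps 400.
Round 3 (the firm proposes): the union can get 400 next round, worth 0.65 × 400 = 260 now, so the firm offers 260, keeping 140.
Round 2 (the union proposes): the firm can get 140 next round, worth 0.88 × 140 = 123.2 now, so the union offers 123.2, keeping 276.8.
Round 1 (the firm proposes): the union can get 276.8 next round, worth 0.65 × 276.8 = 179.92 now; the firm offers that and keeps 220.08.

179.92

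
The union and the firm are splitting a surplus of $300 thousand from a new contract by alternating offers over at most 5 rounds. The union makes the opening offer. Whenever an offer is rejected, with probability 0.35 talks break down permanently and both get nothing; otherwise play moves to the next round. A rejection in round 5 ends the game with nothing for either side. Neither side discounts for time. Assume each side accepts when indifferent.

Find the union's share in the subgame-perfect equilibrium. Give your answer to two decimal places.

202.91

By backward induction:
Round 5 (the union proposes): rejection yields 0 for the firm; the union offers 0 and keeps 300.
Round 4 (the firm proposes): rejecting gives the union an expected 0.65 × 300 = 195. The firm offers 195 and keeps 300 − 195 = 105.
Round 3 (the union proposes): rejecting gives the firm an expected 0.65 × 105 = 68.25; the union offers that and keeps 231.75.
Round 2 (the firm proposes): rejecting gives the union an expected 0.65 × 231.75 = 150.6375, so the firm offers 150.6375, keeping 149.3625.
Round 1 (the union proposes): rejecting gives the firm an expected 0.65 × 149.3625 = 97.085625. The union offers 97.085625 and keeps 300 − 97.085625 = 202.914375.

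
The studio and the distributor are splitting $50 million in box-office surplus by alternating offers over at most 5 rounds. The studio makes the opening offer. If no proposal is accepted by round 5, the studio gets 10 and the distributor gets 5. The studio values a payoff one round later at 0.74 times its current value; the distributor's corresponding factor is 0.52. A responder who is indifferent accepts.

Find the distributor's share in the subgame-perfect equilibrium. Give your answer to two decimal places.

10.10

Round 5 (the studio proposes): the distributor gets 5 if talks fail, so the studio offers 5 and keeps 45.
Round 4 (the distributor proposes): the studio can get 45 next round, worth 0.74 × 45 = 33.3 now, so the distributor offers 33.3, keeping 16.7.
Round 3 (the studio proposes): the distributor can get 16.7 next round, worth 0.52 × 16.7 = 8.684 now; the studio offers that and keeps 41.316.
Round 2 (the distributor proposes): the studio can get 41.316 next round, worth 0.74 × 41.316 = 30.57384 now. The distributor offers 30.57384 and keeps 50 − 30.57384 = 19.42616.
Round 1 (the studio proposes): the distributor can get 19.42616 next round, worth 0.52 × 19.42616 = 10.1016032 now, so the studio offers 10.1016032, keeping 39.8983968.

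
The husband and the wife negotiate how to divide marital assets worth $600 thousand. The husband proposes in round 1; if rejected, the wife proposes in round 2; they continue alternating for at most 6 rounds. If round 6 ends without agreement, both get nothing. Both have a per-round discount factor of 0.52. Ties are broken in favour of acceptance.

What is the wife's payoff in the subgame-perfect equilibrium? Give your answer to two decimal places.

213.07

By backward induction:
Round 6 (the wife proposes): the husband will accept anything ≥ 0, so the wife offers 0 and keeps 600.
Round 5 (the husband proposes): the wife can get 600 next round, worth 0.52 × 600 = 312 now. The husband offers 312 and keeps 600 − 312 = 288.
Round 4 (the wife proposes): the husband can get 288 next round, worth 0.52 × 288 = 149.76 now; the wife offers that and keeps 450.24.
Round 3 (the husband proposes): the wife can get 450.24 next round, worth 0.52 × 450.24 = 234.1248 now; the husband offers that and keeps 365.8752.
Round 2 (the wife proposes): the husband can get 365.8752 next round, worth 0.52 × 365.8752 = 190.255104 now, so the wife offers 190.255104, keeping 409.744896.
Round 1 (the husband proposes): the wife can get 409.744896 next round, worth 0.52 × 409.744896 = 213.06734592 now, so the husband offers 213.06734592, keeping 386.93265408.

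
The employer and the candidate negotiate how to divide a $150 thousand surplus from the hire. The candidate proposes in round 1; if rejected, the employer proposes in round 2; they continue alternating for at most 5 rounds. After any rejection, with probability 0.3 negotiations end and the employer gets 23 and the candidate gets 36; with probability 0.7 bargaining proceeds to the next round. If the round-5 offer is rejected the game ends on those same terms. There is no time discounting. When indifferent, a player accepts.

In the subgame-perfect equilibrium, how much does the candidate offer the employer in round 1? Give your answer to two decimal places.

Round 5 (the candidate proposes): the employer gets 23 if talks fail, so the candidate offers 23 and keeps 127.
Round 4 (the employer proposes): rejecting gives the candidate an expected 0.7 × 127 + 0.3 × 36 = 99.7, so the employer offers 99.7, keeping 50.3.
Round 3 (the candidate proposes): rejecting gives the employer an expected 0.7 × 50.3 + 0.3 × 23 = 42.11. The candidate offers 42.11 and keeps 150 − 42.11 = 107.89.
Round 2 (the employer proposes): rejecting gives the candidate an expected 0.7 × 107.89 + 0.3 × 36 = 86.323, so the employer offers 86.323, keeping 63.677.
Round 1 (the candidate proposes): rejecting gives the employer an expected 0.7 × 63.677 + 0.3 × 23 = 51.4739; the candidate offers that and keeps 98.5261.

51.47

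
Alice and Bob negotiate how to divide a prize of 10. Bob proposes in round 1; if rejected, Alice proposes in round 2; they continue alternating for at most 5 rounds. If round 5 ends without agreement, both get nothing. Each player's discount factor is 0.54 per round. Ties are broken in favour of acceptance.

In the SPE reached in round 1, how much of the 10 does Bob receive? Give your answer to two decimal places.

By backward induction:
Round 5 (Bob proposes): rejection yields 0 for Alice; Bob offers 0 and keeps 10.
Round 4 (Alice proposes): Bob can get 10 next round, worth 0.54 × 10 = 5.4 now; Alice offers that and keeps 4.6.
Round 3 (Bob proposes): Alice can get 4.6 next round, worth 0.54 × 4.6 = 2.484 now, so Bob offers 2.484, keeping 7.516.
Round 2 (Alice proposes): Bob can get 7.516 next round, worth 0.54 × 7.516 = 4.05864 now. Alice offers 4.05864 and keeps 10 − 4.05864 = 5.94136.
Round 1 (Bob proposes): Alice can get 5.94136 next round, worth 0.54 × 5.94136 = 3.2083344 now, so Bob offers 3.2083344, keeping 6.7916656.

6.79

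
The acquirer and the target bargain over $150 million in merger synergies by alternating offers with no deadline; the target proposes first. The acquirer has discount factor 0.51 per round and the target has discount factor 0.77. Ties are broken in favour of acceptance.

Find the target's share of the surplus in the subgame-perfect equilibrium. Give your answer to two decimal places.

121.03

Let x be the target's share when the target proposes and y be the acquirer's share when the acquirer proposes.
The acquirer accepts iff offered ≥ 0.51·y, so x = 150 − 0.51y. Symmetrically y = 150 − 0.77x.
Substituting: x = 150 − 0.51(150 − 0.77x), giving x(1 − 0.77·0.51) = 150(1 − 0.51).
So x = 150 × 0.49 / 0.6073 ≈ 121.0275, and the acquirer receives 150 − x ≈ 28.9725.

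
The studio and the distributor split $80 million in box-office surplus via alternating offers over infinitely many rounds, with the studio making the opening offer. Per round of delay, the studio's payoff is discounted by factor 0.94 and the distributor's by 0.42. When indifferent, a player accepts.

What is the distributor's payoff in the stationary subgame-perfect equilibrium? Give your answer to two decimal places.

In a stationary SPE each proposer offers the other exactly their discounted continuation value.
If the studio keeps x when proposing and the distributor keeps y when proposing, then x = 80 − 0.42y and y = 80 − 0.94x.
Solving: x = 80(1 − 0.42) / (1 − 0.94·0.42) = 46.4 / 0.6052 ≈ 76.6689.
The distributor gets 80 − 76.6689 ≈ 3.3311.

3.33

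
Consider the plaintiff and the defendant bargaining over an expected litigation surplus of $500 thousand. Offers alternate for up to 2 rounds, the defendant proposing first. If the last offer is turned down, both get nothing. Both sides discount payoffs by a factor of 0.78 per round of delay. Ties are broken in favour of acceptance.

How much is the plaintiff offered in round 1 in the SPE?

Round 2 (the plaintiff proposes): the defendant will accept anything ≥ 0, so the plaintiff offers 0 and keeps 500.
Round 1 (the defendant proposes): the plaintiff can get 500 next round, worth 0.78 × 500 = 390 now; the defendant offers that and keeps 110.

390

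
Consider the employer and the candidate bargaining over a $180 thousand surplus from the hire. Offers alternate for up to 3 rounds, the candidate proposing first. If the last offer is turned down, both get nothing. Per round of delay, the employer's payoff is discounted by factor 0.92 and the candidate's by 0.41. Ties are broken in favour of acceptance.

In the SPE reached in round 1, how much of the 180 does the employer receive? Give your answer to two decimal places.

By backward induction:
Round 3 (the candidate proposes): rejection yields 0 for the employer; the candidate offers 0 and keeps 180.
Round 2 (the employer proposes): the candidate can get 180 next round, worth 0.41 × 180 = 73.8 now, so the employer offers 73.8, keeping 106.2.
Round 1 (the candidate proposes): the employer can get 106.2 next round, worth 0.92 × 106.2 = 97.704 now; the candidate offers that and keeps 82.296.

97.70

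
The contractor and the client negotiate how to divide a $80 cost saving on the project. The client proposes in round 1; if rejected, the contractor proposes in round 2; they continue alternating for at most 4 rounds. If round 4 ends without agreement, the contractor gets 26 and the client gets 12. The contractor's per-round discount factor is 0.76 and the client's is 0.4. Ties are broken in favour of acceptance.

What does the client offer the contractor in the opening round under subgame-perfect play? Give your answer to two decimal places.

Round 4 (the contractor proposes): the client gets 12 if talks fail, so the contractor offers 12 and keeps 68.
Round 3 (the client proposes): the contractor can get 68 next round, worth 0.76 × 68 = 51.68 now. The client offers 51.68 and keeps 80 − 51.68 = 28.32.
Round 2 (the contractor proposes): the client can get 28.32 next round, worth 0.4 × 28.32 = 11.328 now. The contractor offers 11.328 and keeps 80 − 11.328 = 68.672.
Round 1 (the client proposes): the contractor can get 68.672 next round, worth 0.76 × 68.672 = 52.19072 now. The client offers 52.19072 and keeps 80 − 52.19072 = 27.80928.

52.19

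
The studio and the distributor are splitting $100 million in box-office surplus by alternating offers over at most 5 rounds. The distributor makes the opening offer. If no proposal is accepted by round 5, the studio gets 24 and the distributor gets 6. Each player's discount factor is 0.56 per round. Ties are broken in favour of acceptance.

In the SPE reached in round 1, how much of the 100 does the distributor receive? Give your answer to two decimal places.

Round 5 (the distributor proposes): the studio gets 24 if talks fail, so the distributor offers 24 and keeps 76.
Round 4 (the studio proposes): the distributor can get 76 next round, worth 0.56 × 76 = 42.56 now; the studio offers that and keeps 57.44.
Round 3 (the distributor proposes): the studio can get 57.44 next round, worth 0.56 × 57.44 = 32.1664 now; the distributor offers that and keeps 67.8336.
Round 2 (the studio proposes): the distributor can get 67.8336 next round, worth 0.56 × 67.8336 = 37.986816 now; the studio offers that and keeps 62.013184.
Round 1 (the distributor proposes): the studio can get 62.013184 next round, worth 0.56 × 62.013184 = 34.72738304 now, so the distributor offers 34.72738304, keeping 65.27261696.

65.27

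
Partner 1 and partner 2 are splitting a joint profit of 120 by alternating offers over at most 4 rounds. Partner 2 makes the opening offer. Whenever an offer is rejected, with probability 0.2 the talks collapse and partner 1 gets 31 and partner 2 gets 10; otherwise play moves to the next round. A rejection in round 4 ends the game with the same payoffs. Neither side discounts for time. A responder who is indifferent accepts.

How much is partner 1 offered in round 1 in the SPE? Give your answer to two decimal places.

84.09

Round 4 (partner 1 proposes): partner 2 gets 10 if talks fail, so partner 1 offers 10 and keeps 110.
Round 3 (partner 2 proposes): rejecting gives partner 1 an expected 0.8 × 110 + 0.2 × 31 = 94.2. Partner 2 offers 94.2 and keeps 120 − 94.2 = 25.8.
Round 2 (partner 1 proposes): rejecting gives partner 2 an expected 0.8 × 25.8 + 0.2 × 10 = 22.64, so partner 1 offers 22.64, keeping 97.36.
Round 1 (partner 2 proposes): rejecting gives partner 1 an expected 0.8 × 97.36 + 0.2 × 31 = 84.088; partner 2 offers that and keeps 35.912.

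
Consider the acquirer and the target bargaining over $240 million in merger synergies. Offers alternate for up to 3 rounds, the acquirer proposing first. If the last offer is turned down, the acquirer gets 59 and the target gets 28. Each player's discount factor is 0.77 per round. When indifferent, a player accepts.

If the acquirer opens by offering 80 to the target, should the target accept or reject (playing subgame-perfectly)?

Accept

Round 3 (the acquirer proposes): the target gets 28 if talks fail, so the acquirer offers 28 and keeps 212.
Round 2 (the target proposes): the acquirer can get 212 next round, worth 0.77 × 212 = 163.24 now. The target offers 163.24 and keeps 240 − 163.24 = 76.76.
So by rejecting in round 1, the target gets 76.76 next round, worth 0.77 × 76.76 = 59.1052 now.
Offer 80 ≥ 59.1052, so the target accepts.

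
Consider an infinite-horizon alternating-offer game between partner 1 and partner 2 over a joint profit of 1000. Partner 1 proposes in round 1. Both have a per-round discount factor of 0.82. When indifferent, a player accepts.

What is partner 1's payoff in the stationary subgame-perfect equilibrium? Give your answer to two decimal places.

Let x be partner 1's share when partner 1 proposes and y be partner 2's share when partner 2 proposes.
Partner 2 accepts iff offered ≥ 0.82·y, so x = 1000 − 0.82y. Symmetrically y = 1000 − 0.82x.
Substituting: x = 1000 − 0.82(1000 − 0.82x), giving x(1 − 0.82·0.82) = 1000(1 − 0.82).
So x = 1000 × 0.18 / 0.3276 ≈ 549.4505, and partner 2 receives 1000 − x ≈ 450.5495.

549.45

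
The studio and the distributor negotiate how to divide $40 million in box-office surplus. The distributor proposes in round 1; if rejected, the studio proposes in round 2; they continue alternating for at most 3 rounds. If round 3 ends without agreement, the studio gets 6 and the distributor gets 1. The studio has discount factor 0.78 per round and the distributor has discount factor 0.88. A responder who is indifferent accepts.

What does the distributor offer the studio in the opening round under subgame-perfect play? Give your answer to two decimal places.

7.86

Round 3 (the distributor proposes): the studio gets 6 if talks fail, so the distributor offers 6 and keeps 34.
Round 2 (the studio proposes): the distributor can get 34 next round, worth 0.88 × 34 = 29.92 now; the studio offers that and keeps 10.08.
Round 1 (the distributor proposes): the studio can get 10.08 next round, worth 0.78 × 10.08 = 7.8624 now. The distributor offers 7.8624 and keeps 40 − 7.8624 = 32.1376.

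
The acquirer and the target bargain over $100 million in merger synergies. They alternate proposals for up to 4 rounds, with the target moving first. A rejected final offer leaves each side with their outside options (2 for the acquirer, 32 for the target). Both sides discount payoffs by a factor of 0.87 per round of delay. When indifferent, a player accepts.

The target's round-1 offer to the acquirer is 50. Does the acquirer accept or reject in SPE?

Reject

Round 4 (the acquirer proposes): the target gets 32 if talks fail, so the acquirer offers 32 and keeps 68.
Round 3 (the target proposes): the acquirer can get 68 next round, worth 0.87 × 68 = 59.16 now, so the target offers 59.16, keeping 40.84.
Round 2 (the acquirer proposes): the target can get 40.84 next round, worth 0.87 × 40.84 = 35.5308 now, so the acquirer offers 35.5308, keeping 64.4692.
So by rejecting in round 1, the acquirer gets 64.4692 next round, worth 0.87 × 64.4692 = 56.088204 now.
Offer 50 < 56.088204, so the acquirer rejects.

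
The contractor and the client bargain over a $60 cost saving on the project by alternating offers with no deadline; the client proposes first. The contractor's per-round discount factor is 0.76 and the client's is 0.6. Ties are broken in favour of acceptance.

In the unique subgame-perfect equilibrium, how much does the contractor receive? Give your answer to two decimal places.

Let x be the client's share when the client proposes and y be the contractor's share when the contractor proposes.
The contractor accepts iff offered ≥ 0.76·y, so x = 60 − 0.76y. Symmetrically y = 60 − 0.6x.
Substituting: x = 60 − 0.76(60 − 0.6x), giving x(1 − 0.6·0.76) = 60(1 − 0.76).
So x = 60 × 0.24 / 0.544 ≈ 26.4706, and the contractor receives 60 − x ≈ 33.5294.

33.53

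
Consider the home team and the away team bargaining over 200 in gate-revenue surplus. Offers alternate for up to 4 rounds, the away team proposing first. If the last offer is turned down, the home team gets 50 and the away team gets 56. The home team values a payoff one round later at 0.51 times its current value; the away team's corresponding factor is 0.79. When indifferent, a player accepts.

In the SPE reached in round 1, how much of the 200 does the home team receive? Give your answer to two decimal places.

51.01

Solve by backward induction from round 4.
Round 4 (the home team proposes): the away team gets 56 if talks fail, so the home team offers 56 and keeps 144.
Round 3 (the away team proposes): the home team can get 144 next round, worth 0.51 × 144 = 73.44 now. The away team offers 73.44 and keeps 200 − 73.44 = 126.56.
Round 2 (the home team proposes): the away team can get 126.56 next round, worth 0.79 × 126.56 = 99.9824 now, so the home team offers 99.9824, keeping 100.0176.
Round 1 (the away team proposes): the home team can get 100.0176 next round, worth 0.51 × 100.0176 = 51.008976 now, so the away team offers 51.008976, keeping 148.991024.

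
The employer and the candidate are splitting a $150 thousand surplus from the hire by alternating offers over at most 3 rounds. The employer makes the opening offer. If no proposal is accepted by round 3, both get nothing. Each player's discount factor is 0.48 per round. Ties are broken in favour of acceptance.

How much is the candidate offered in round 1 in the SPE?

Round 3 (the employer proposes): the candidate will accept anything ≥ 0, so the employer offers 0 and keeps 150.
Round 2 (the candidate proposes): the employer can get 150 next round, worth 0.48 × 150 = 72 now, so the candidate offers 72, keeping 78.
Round 1 (the employer proposes): the candidate can get 78 next round, worth 0.48 × 78 = 37.44 now. The employer offers 37.44 and keeps 150 − 37.44 = 112.56.

37.44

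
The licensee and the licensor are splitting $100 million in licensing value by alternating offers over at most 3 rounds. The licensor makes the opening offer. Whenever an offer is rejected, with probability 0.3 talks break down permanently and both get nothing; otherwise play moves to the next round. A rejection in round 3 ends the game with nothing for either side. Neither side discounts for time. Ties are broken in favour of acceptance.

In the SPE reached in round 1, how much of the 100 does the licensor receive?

79

Round 3 (the licensor proposes): the licensee will accept anything ≥ 0, so the licensor offers 0 and keeps 100.
Round 2 (the licensee proposes): rejecting gives the licensor an expected 0.7 × 100 = 70, so the licensee offers 70, keeping 30.
Round 1 (the licensor proposes): rejecting gives the licensee an expected 0.7 × 30 = 21, so the licensor offers 21, keeping 79.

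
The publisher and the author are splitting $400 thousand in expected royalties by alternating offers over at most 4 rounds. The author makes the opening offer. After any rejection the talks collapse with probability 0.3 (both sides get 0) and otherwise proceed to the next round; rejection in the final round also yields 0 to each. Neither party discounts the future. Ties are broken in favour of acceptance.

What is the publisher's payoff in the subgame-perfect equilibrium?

221.2

By backward induction:
Round 4 (the publisher proposes): the author will accept anything ≥ 0, so the publisher offers 0 and keeps 400.
Round 3 (the author proposes): rejecting gives the publisher an expected 0.7 × 400 = 280. The author offers 280 and keeps 400 − 280 = 120.
Round 2 (the publisher proposes): rejecting gives the author an expected 0.7 × 120 = 84. The publisher offers 84 and keeps 400 − 84 = 316.
Round 1 (the author proposes): rejecting gives the publisher an expected 0.7 × 316 = 221.2. The author offers 221.2 and keeps 400 − 221.2 = 178.8.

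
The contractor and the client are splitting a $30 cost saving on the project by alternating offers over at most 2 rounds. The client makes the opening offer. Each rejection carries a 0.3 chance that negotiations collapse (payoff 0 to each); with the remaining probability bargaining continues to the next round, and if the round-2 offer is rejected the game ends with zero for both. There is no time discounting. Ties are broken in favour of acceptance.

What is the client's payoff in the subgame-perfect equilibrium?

Round 2 (the contractor proposes): the client will accept anything ≥ 0, so the contractor offers 0 and keeps 30.
Round 1 (the client proposes): rejecting gives the contractor an expected 0.7 × 30 = 21. The client offers 21 and keeps 30 − 21 = 9.

9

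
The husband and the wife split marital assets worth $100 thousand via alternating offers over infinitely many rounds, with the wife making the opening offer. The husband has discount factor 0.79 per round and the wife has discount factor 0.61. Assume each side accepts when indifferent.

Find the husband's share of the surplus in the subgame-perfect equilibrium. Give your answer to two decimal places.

59.47

When the wife proposes, the husband accepts any offer worth at least 0.79 times what the husband would get by proposing next round; and vice versa.
This gives x = 100 − 0.79y and y = 100 − 0.61x, where x and y are each side's share when it proposes.
Hence (1 − 0.79·0.61)x = 100(1 − 0.79), i.e. 0.5181·x = 21.
x ≈ 40.5327; the husband's share is 100 − x ≈ 59.4673.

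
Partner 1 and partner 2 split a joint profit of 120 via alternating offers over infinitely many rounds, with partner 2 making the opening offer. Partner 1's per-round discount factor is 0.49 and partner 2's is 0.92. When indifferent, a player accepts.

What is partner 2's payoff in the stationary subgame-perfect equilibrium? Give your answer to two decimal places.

When partner 2 proposes, partner 1 accepts any offer worth at least 0.49 times what partner 1 would get by proposing next round; and vice versa.
This gives x = 120 − 0.49y and y = 120 − 0.92x, where x and y are each side's share when it proposes.
Hence (1 − 0.49·0.92)x = 120(1 − 0.49), i.e. 0.5492·x = 61.2.
x ≈ 111.4348; partner 1's share is 120 − x ≈ 8.5652.

111.43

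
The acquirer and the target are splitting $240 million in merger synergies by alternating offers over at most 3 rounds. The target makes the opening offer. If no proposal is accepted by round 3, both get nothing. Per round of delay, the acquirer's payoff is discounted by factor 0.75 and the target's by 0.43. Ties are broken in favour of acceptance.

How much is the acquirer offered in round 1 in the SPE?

By backward induction:
Round 3 (the target proposes): rejection yields 0 for the acquirer; the target offers 0 and keeps 240.
Round 2 (the acquirer proposes): the target can get 240 next round, worth 0.43 × 240 = 103.2 now. The acquirer offers 103.2 and keeps 240 − 103.2 = 136.8.
Round 1 (the target proposes): the acquirer can get 136.8 next round, worth 0.75 × 136.8 = 102.6 now; the target offers that and keeps 137.4.

102.6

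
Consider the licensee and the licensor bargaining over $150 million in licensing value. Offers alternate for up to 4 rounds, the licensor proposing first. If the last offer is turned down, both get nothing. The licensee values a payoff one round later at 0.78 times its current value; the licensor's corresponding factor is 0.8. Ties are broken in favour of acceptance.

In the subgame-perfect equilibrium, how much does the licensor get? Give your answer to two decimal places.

Round 4 (the licensee proposes): the licensor will accept anything ≥ 0, so the licensee offers 0 and keeps 150.
Round 3 (the licensor proposes): the licensee can get 150 next round, worth 0.78 × 150 = 117 now; the licensor offers that and keeps 33.
Round 2 (the licensee proposes): the licensor can get 33 next round, worth 0.8 × 33 = 26.4 now. The licensee offers 26.4 and keeps 150 − 26.4 = 123.6.
Round 1 (the licensor proposes): the licensee can get 123.6 next round, worth 0.78 × 123.6 = 96.408 now, so the licensor offers 96.408, keeping 53.592.

53.59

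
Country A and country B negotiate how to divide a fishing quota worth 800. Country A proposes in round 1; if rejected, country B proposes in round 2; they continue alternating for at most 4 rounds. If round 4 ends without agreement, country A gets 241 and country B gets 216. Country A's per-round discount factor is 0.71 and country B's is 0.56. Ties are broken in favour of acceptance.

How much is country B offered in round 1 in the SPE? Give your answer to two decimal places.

254.38

By backward induction:
Round 4 (country B proposes): country A gets 241 if talks fail, so country B offers 241 and keeps 559.
Round 3 (country A proposes): country B can get 559 next round, worth 0.56 × 559 = 313.04 now, so country A offers 313.04, keeping 486.96.
Round 2 (country B proposes): country A can get 486.96 next round, worth 0.71 × 486.96 = 345.7416 now. Country B offers 345.7416 and keeps 800 − 345.7416 = 454.2584.
Round 1 (country A proposes): country B can get 454.2584 next round, worth 0.56 × 454.2584 = 254.384704 now. Country A offers 254.384704 and keeps 800 − 254.384704 = 545.615296.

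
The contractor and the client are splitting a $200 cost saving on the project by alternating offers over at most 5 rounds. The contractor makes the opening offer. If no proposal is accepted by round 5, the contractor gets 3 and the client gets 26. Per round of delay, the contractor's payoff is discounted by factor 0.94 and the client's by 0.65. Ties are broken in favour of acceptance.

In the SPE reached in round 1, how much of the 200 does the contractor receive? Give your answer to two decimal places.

Round 5 (the contractor proposes): the client gets 26 if talks fail, so the contractor offers 26 and keeps 174.
Round 4 (the client proposes): the contractor can get 174 next round, worth 0.94 × 174 = 163.56 now, so the client offers 163.56, keeping 36.44.
Round 3 (the contractor proposes): the client can get 36.44 next round, worth 0.65 × 36.44 = 23.686 now. The contractor offers 23.686 and keeps 200 − 23.686 = 176.314.
Round 2 (the client proposes): the contractor can get 176.314 next round, worth 0.94 × 176.314 = 165.73516 now, so the client offers 165.73516, keeping 34.26484.
Round 1 (the contractor proposes): the client can get 34.26484 next round, worth 0.65 × 34.26484 = 22.272146 now, so the contractor offers 22.272146, keeping 177.727854.

177.73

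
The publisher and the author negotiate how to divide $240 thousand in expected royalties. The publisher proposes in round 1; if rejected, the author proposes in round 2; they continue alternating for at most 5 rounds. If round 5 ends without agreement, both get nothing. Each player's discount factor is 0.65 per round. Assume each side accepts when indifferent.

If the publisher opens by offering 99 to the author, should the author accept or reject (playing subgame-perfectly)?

Accept

Round 5 (the publisher proposes): the author will accept anything ≥ 0, so the publisher offers 0 and keeps 240.
Round 4 (the author proposes): the publisher can get 240 next round, worth 0.65 × 240 = 156 now. The author offers 156 and keeps 240 − 156 = 84.
Round 3 (the publisher proposes): the author can get 84 next round, worth 0.65 × 84 = 54.6 now; the publisher offers that and keeps 185.4.
Round 2 (the author proposes): the publisher can get 185.4 next round, worth 0.65 × 185.4 = 120.51 now; the author offers that and keeps 119.49.
So by rejecting in round 1, the author gets 119.49 next round, worth 0.65 × 119.49 = 77.6685 now.
Offer 99 ≥ 77.6685, so the author accepts.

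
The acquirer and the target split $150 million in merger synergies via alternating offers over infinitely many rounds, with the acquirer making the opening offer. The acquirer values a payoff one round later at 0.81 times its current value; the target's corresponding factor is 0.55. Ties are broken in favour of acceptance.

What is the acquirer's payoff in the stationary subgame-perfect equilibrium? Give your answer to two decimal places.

In a stationary SPE each proposer offers the other exactly their discounted continuation value.
If the acquirer keeps x when proposing and the target keeps y when proposing, then x = 150 − 0.55y and y = 150 − 0.81x.
Solving: x = 150(1 − 0.55) / (1 − 0.81·0.55) = 67.5 / 0.5545 ≈ 121.7313.
The target gets 150 − 121.7313 ≈ 28.2687.

121.73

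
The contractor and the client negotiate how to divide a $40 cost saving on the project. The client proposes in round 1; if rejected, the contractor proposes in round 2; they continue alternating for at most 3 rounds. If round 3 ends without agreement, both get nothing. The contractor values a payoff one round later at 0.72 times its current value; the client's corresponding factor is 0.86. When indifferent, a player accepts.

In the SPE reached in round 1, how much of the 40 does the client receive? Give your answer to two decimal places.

Work backward from the last round.
Round 3 (the client proposes): rejection yields 0 for the contractor; the client offers 0 and keeps 40.
Round 2 (the contractor proposes): the client can get 40 next round, worth 0.86 × 40 = 34.4 now, so the contractor offers 34.4, keeping 5.6.
Round 1 (the client proposes): the contractor can get 5.6 next round, worth 0.72 × 5.6 = 4.032 now; the client offers that and keeps 35.968.

35.97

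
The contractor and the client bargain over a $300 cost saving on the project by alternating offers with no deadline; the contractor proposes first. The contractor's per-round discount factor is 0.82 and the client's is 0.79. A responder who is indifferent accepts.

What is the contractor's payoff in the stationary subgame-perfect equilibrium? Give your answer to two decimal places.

When the contractor proposes, the client accepts any offer worth at least 0.79 times what the client would get by proposing next round; and vice versa.
This gives x = 300 − 0.79y and y = 300 − 0.82x, where x and y are each side's share when it proposes.
Hence (1 − 0.79·0.82)x = 300(1 − 0.79), i.e. 0.3522·x = 63.
x ≈ 178.8756; the client's share is 300 − x ≈ 121.1244.

178.88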